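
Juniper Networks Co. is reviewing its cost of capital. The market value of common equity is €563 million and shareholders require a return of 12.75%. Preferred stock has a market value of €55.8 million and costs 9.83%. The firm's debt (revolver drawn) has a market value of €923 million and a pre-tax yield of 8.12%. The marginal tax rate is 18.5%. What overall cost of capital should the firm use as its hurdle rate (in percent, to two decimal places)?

8.97%

Total capital V = 563 + 55.8 + 923 = 1541.8.
Equity: weight = 563/1541.8 = 0.3652; cost = 12.75%.
Preferred: weight = 55.8/1541.8 = 0.0362; cost = 9.83%.
Revolver drawn: weight = 923/1541.8 = 0.5987; after-tax cost = 8.12% × (1 − 18.5%) = 6.6178%.
WACC = 0.3652 × 12.7500% + 0.0362 × 9.8300% + 0.5987 × 6.6178% = 8.9733%.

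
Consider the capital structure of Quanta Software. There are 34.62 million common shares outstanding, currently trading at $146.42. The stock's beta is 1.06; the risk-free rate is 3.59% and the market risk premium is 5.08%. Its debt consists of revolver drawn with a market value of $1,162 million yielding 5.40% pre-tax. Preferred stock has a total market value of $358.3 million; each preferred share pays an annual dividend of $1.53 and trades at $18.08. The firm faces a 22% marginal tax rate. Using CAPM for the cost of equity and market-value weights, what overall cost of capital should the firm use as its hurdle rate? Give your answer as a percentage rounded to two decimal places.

8.11%

Cost of equity via CAPM: Re = 3.59% + 1.06 × 5.08% = 8.9748%.
Cost of preferred: Rp = 1.53 / 18.08 = 8.4624%.
Market value of equity E = 146.42 × 34.62m = 5069.0604m.
Total capital V = 5069.0604 + 358.3 + 1162 = 6589.3604.
Equity: weight = 5069.0604/6589.3604 = 0.7693; cost = 8.9748%.
Preferred: weight = 358.3/6589.3604 = 0.0544; cost = 8.4624%.
Revolver drawn: weight = 1162/6589.3604 = 0.1763; after-tax cost = 5.4% × (1 − 22%) = 4.2120%.
WACC = 0.7693 × 8.9748% + 0.0544 × 8.4624% + 0.1763 × 4.2120% = 8.1070%.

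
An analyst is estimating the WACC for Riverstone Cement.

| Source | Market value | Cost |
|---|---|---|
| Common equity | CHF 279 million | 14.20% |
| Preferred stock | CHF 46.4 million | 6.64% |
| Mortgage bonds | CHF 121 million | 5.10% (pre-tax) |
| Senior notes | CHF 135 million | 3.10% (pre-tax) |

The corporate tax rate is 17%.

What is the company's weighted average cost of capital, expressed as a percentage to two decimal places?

8.82%

Total capital V = 279 + 46.4 + 121 + 135 = 581.4.
Equity: weight = 279/581.4 = 0.4799; cost = 14.2%.
Preferred: weight = 46.4/581.4 = 0.0798; cost = 6.64%.
Mortgage bonds: weight = 121/581.4 = 0.2081; after-tax cost = 5.1% × (1 − 17%) = 4.2330%.
Senior notes: weight = 135/581.4 = 0.2322; after-tax cost = 3.1% × (1 − 17%) = 2.5730%.
WACC = 0.4799 × 14.2000% + 0.0798 × 6.6400% + 0.2081 × 4.2330% + 0.2322 × 2.5730% = 8.8226%.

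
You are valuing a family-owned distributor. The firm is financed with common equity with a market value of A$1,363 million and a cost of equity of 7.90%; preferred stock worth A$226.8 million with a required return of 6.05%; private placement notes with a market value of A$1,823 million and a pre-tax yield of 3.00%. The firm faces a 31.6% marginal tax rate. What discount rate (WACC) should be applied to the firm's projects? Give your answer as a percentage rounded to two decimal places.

4.65%

Total capital V = 1363 + 226.8 + 1823 = 3412.8.
Equity: weight = 1363/3412.8 = 0.3994; cost = 7.9%.
Preferred: weight = 226.8/3412.8 = 0.0665; cost = 6.05%.
Private placement notes: weight = 1823/3412.8 = 0.5342; after-tax cost = 3% × (1 − 31.6%) = 2.0520%.
WACC = 0.3994 × 7.9000% + 0.0665 × 6.0500% + 0.5342 × 2.0520% = 4.6533%.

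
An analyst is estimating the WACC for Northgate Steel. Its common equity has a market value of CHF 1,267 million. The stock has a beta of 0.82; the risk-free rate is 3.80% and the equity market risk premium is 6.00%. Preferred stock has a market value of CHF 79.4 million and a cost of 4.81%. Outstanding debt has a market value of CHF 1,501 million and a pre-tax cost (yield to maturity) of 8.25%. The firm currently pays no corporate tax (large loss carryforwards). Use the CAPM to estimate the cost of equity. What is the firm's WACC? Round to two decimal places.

8.36%

Cost of equity via CAPM: Re = 3.8% + 0.82 × 6.0% = 8.7200%.
Total capital V = 1267 + 79.4 + 1501 = 2847.4.
Equity: weight = 1267/2847.4 = 0.4450; cost = 8.72%.
Preferred: weight = 79.4/2847.4 = 0.0279; cost = 4.81%.
Debt: weight = 1501/2847.4 = 0.5271; after-tax cost = 8.25% × (1 − 0%) = 8.2500%.
WACC = 0.4450 × 8.7200% + 0.0279 × 4.8100% + 0.5271 × 8.2500% = 8.3632%.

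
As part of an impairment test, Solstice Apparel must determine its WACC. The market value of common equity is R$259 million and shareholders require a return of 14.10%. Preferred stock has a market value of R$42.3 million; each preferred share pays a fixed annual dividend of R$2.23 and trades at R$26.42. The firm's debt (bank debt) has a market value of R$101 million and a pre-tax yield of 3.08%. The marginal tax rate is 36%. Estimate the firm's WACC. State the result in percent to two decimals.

10.46%

Cost of preferred: Rp = 2.23 / 26.42 = 8.4406%.
Total capital V = 259 + 42.3 + 101 = 402.3.
Equity: weight = 259/402.3 = 0.6438; cost = 14.1%.
Preferred: weight = 42.3/402.3 = 0.1051; cost = 8.4406%.
Bank debt: weight = 101/402.3 = 0.2511; after-tax cost = 3.08% × (1 − 36%) = 1.9712%.
WACC = 0.6438 × 14.1000% + 0.1051 × 8.4406% + 0.2511 × 1.9712% = 10.4599%.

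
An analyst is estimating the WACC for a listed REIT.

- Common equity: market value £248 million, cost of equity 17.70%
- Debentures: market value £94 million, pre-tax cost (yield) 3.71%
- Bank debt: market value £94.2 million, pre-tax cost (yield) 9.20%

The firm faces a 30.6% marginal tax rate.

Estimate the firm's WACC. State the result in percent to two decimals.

12.00%

Total capital V = 248 + 94 + 94.2 = 436.2.
Equity: weight = 248/436.2 = 0.5685; cost = 17.7%.
Debentures: weight = 94/436.2 = 0.2155; after-tax cost = 3.71% × (1 − 30.6%) = 2.5747%.
Bank debt: weight = 94.2/436.2 = 0.2160; after-tax cost = 9.2% × (1 − 30.6%) = 6.3848%.
WACC = 0.5685 × 17.7000% + 0.2155 × 2.5747% + 0.2160 × 6.3848% = 11.9970%.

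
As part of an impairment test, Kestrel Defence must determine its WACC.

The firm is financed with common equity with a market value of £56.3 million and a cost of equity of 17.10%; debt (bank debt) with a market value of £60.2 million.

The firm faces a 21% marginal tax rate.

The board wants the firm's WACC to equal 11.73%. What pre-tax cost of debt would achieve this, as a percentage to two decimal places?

Total capital V = 56.3 + 60.2 = 116.5.
Equity weight = 56.3/116.5 = 0.4833.
Bank debt weight = 60.2/116.5 = 0.5167.
Equity contribution = 0.4833 × 17.1% = 8.2638%.
Remaining for debt = 11.73% − 8.2638% = 3.4662%.
Rd × (1 − 21%) × 0.5167 = 3.4662%  ⇒  Rd = 8.4910%.

8.49%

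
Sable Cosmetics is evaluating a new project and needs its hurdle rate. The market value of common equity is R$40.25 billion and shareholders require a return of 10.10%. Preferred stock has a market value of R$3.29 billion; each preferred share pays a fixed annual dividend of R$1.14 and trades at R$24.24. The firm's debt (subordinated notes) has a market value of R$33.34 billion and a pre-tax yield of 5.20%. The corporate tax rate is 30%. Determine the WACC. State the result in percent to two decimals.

7.07%

Cost of preferred: Rp = 1.14 / 24.24 = 4.7030%.
Total capital V = 40.25 + 3.29 + 33.34 = 76.88.
Equity: weight = 40.25/76.88 = 0.5235; cost = 10.1%.
Preferred: weight = 3.29/76.88 = 0.0428; cost = 4.703%.
Subordinated notes: weight = 33.34/76.88 = 0.4337; after-tax cost = 5.2% × (1 − 30%) = 3.6400%.
WACC = 0.5235 × 10.1000% + 0.0428 × 4.7030% + 0.4337 × 3.6400% = 7.0676%.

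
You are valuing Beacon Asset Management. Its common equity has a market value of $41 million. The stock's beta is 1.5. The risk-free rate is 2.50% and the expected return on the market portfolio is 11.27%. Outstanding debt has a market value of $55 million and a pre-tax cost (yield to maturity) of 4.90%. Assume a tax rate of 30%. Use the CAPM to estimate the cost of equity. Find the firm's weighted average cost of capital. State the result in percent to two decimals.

Market risk premium = 11.27% − 2.5% = 8.77%.
Cost of equity via CAPM: Re = 2.5% + 1.5 × 8.77% = 15.6550%.
Total capital V = 41 + 55 = 96.
Equity: weight = 41/96 = 0.4271; cost = 15.655%.
Debt: weight = 55/96 = 0.5729; after-tax cost = 4.9% × (1 − 30%) = 3.4300%.
WACC = 0.4271 × 15.6550% + 0.5729 × 3.4300% = 8.6511%.

8.65%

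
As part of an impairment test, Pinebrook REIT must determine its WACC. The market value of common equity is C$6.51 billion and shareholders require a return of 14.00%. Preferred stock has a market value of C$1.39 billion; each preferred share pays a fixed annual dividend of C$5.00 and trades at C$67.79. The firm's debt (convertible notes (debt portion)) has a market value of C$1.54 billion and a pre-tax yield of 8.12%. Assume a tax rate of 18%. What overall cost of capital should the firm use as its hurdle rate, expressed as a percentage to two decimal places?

11.83%

Cost of preferred: Rp = 5.0 / 67.79 = 7.3757%.
Total capital V = 6.51 + 1.39 + 1.54 = 9.44.
Equity: weight = 6.51/9.44 = 0.6896; cost = 14%.
Preferred: weight = 1.39/9.44 = 0.1472; cost = 7.3757%.
Convertible notes (debt portion): weight = 1.54/9.44 = 0.1631; after-tax cost = 8.12% × (1 − 18%) = 6.6584%.
WACC = 0.6896 × 14.0000% + 0.1472 × 7.3757% + 0.1631 × 6.6584% = 11.8269%.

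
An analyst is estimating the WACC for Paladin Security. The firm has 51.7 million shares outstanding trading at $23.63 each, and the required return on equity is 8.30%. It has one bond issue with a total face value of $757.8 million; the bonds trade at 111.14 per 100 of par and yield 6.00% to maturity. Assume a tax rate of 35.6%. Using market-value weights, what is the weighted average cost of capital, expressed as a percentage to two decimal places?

Market value of equity E = 23.63 × 51.7m = 1221.671m. Market value of debt D = 757.8m × 111.14/100 = 842.21892m.
Total capital V = 1221.671 + 842.21892 = 2063.88992.
Equity: weight = 1221.671/2063.88992 = 0.5919; cost = 8.3%.
Bonds outstanding: weight = 842.21892/2063.88992 = 0.4081; after-tax cost = 6% × (1 − 35.6%) = 3.8640%.
WACC = 0.5919 × 8.3000% + 0.4081 × 3.8640% = 6.4898%.

6.49%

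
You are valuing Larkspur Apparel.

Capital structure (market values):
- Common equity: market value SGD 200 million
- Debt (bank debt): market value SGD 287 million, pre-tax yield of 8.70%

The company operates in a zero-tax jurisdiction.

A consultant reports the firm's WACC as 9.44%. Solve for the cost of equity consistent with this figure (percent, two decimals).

10.50%

Total capital V = 200 + 287 = 487.
Equity weight = 200/487 = 0.4107.
Bank debt weight = 287/487 = 0.5893.
Debt contribution = 0.5893 × 8.7% × (1 − 0%) = 5.1271%.
Required equity contribution = 9.44% − 5.1271% = 4.3129%.
Re = 4.3129% / 0.4107 = 10.5019%.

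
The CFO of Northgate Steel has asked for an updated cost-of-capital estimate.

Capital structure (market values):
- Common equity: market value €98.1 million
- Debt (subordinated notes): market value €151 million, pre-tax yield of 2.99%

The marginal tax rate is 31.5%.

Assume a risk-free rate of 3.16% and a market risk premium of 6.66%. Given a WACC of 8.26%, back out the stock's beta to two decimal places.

Total capital V = 98.1 + 151 = 249.1.
Equity weight = 98.1/249.1 = 0.3938.
Subordinated notes weight = 151/249.1 = 0.6062.
Debt contribution = 0.6062 × 2.99% × (1 − 31.5%) = 1.2416%.
Required equity contribution = 8.26% − 1.2416% = 7.0184%  ⇒  Re = 17.8216%.
CAPM: 17.8216% = 3.16% + β × 6.66%  ⇒  β = 2.2014.

2.20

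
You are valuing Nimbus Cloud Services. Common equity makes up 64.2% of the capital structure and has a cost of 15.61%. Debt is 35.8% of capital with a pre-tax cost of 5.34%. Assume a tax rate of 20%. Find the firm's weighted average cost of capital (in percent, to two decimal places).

11.55%

After-tax cost of debt = 5.34% × (1 − 20%) = 4.2720%.
WACC = 0.642 × 15.6100% + 0.358 × 4.2720% = 11.5510%.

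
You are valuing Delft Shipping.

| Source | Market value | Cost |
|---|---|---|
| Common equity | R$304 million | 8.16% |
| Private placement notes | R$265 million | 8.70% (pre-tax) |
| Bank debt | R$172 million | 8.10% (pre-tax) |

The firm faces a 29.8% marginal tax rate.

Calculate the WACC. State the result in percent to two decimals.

Total capital V = 304 + 265 + 172 = 741.
Equity: weight = 304/741 = 0.4103; cost = 8.16%.
Private placement notes: weight = 265/741 = 0.3576; after-tax cost = 8.7% × (1 − 29.8%) = 6.1074%.
Bank debt: weight = 172/741 = 0.2321; after-tax cost = 8.1% × (1 − 29.8%) = 5.6862%.
WACC = 0.4103 × 8.1600% + 0.3576 × 6.1074% + 0.2321 × 5.6862% = 6.8517%.

6.85%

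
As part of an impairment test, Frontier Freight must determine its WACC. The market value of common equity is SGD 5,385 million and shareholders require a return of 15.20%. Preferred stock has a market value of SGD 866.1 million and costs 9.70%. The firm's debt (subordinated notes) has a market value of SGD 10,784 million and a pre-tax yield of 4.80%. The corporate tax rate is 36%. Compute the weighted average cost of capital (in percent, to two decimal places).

7.24%

Total capital V = 5385 + 866.1 + 10784 = 17035.1.
Equity: weight = 5385/17035.1 = 0.3161; cost = 15.2%.
Preferred: weight = 866.1/17035.1 = 0.0508; cost = 9.7%.
Subordinated notes: weight = 10784/17035.1 = 0.6330; after-tax cost = 4.8% × (1 − 36%) = 3.0720%.
WACC = 0.3161 × 15.2000% + 0.0508 × 9.7000% + 0.6330 × 3.0720% = 7.2428%.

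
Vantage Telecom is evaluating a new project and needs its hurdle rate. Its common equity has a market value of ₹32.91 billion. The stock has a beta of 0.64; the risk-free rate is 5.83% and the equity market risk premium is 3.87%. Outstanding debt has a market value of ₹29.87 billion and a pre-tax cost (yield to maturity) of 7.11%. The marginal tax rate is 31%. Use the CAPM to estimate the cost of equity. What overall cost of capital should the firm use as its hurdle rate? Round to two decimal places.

Cost of equity via CAPM: Re = 5.83% + 0.64 × 3.87% = 8.3068%.
Total capital V = 32.91 + 29.87 = 62.78.
Equity: weight = 32.91/62.78 = 0.5242; cost = 8.3068%.
Debt: weight = 29.87/62.78 = 0.4758; after-tax cost = 7.11% × (1 − 31%) = 4.9059%.
WACC = 0.5242 × 8.3068% + 0.4758 × 4.9059% = 6.6887%.

6.69%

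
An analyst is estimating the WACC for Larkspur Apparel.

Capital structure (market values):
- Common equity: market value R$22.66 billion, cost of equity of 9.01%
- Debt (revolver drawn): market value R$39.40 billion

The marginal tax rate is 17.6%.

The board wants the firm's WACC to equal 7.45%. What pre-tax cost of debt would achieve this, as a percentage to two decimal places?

7.95%

Total capital V = 22.66 + 39.4 = 62.06.
Equity weight = 22.66/62.06 = 0.3651.
Revolver drawn weight = 39.4/62.06 = 0.6349.
Equity contribution = 0.3651 × 9.01% = 3.2898%.
Remaining for debt = 7.45% − 3.2898% = 4.1602%.
Rd × (1 − 17.6%) × 0.6349 = 4.1602%  ⇒  Rd = 7.9524%.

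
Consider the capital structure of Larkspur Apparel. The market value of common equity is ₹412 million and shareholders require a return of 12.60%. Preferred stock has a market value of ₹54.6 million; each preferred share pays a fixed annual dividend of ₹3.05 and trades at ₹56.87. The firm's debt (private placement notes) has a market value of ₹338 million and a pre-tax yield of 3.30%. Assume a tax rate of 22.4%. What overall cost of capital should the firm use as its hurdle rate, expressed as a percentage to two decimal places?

7.89%

Cost of preferred: Rp = 3.05 / 56.87 = 5.3631%.
Total capital V = 412 + 54.6 + 338 = 804.6.
Equity: weight = 412/804.6 = 0.5121; cost = 12.6%.
Preferred: weight = 54.6/804.6 = 0.0679; cost = 5.3631%.
Private placement notes: weight = 338/804.6 = 0.4201; after-tax cost = 3.3% × (1 − 22.4%) = 2.5608%.
WACC = 0.5121 × 12.6000% + 0.0679 × 5.3631% + 0.4201 × 2.5608% = 7.8916%.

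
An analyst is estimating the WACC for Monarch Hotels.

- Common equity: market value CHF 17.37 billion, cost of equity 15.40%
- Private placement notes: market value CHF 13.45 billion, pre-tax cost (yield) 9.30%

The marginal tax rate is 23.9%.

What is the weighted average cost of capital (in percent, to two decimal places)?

11.77%

Total capital V = 17.37 + 13.45 = 30.82.
Equity: weight = 17.37/30.82 = 0.5636; cost = 15.4%.
Private placement notes: weight = 13.45/30.82 = 0.4364; after-tax cost = 9.3% × (1 − 23.9%) = 7.0773%.
WACC = 0.5636 × 15.4000% + 0.4364 × 7.0773% = 11.7679%.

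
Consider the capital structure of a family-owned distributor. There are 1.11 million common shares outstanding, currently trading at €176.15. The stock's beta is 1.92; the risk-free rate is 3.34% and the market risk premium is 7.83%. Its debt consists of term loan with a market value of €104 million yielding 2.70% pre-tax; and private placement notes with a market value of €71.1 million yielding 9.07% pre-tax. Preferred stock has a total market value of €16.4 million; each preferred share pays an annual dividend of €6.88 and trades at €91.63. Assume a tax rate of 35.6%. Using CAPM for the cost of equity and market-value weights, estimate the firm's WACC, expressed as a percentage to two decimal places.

Cost of equity via CAPM: Re = 3.34% + 1.92 × 7.83% = 18.3736%.
Cost of preferred: Rp = 6.88 / 91.63 = 7.5085%.
Market value of equity E = 176.15 × 1.11m = 195.5265m.
Total capital V = 195.5265 + 16.4 + 104 + 71.1 = 387.0265.
Equity: weight = 195.5265/387.0265 = 0.5052; cost = 18.3736%.
Preferred: weight = 16.4/387.0265 = 0.0424; cost = 7.5085%.
Term loan: weight = 104/387.0265 = 0.2687; after-tax cost = 2.7% × (1 − 35.6%) = 1.7388%.
Private placement notes: weight = 71.1/387.0265 = 0.1837; after-tax cost = 9.07% × (1 − 35.6%) = 5.8411%.
WACC = 0.5052 × 18.3736% + 0.0424 × 7.5085% + 0.2687 × 1.7388% + 0.1837 × 5.8411% = 11.1408%.

11.14%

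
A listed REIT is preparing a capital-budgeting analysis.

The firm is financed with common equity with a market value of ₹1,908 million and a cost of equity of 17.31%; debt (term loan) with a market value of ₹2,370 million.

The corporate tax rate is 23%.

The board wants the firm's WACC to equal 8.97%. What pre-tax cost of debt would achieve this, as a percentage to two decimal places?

2.93%

Total capital V = 1908 + 2370 = 4278.
Equity weight = 1908/4278 = 0.4460.
Term loan weight = 2370/4278 = 0.5540.
Equity contribution = 0.4460 × 17.31% = 7.7203%.
Remaining for debt = 8.97% − 7.7203% = 1.2497%.
Rd × (1 − 23%) × 0.5540 = 1.2497%  ⇒  Rd = 2.9296%.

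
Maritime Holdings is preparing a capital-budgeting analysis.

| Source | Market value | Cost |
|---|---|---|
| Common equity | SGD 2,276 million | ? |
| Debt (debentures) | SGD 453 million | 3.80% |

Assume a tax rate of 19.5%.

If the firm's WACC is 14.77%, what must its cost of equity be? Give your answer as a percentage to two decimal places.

17.10%

Total capital V = 2276 + 453 = 2729.
Equity weight = 2276/2729 = 0.8340.
Debentures weight = 453/2729 = 0.1660.
Debt contribution = 0.1660 × 3.8% × (1 − 19.5%) = 0.5078%.
Required equity contribution = 14.77% − 0.5078% = 14.2622%.
Re = 14.2622% / 0.8340 = 17.1009%.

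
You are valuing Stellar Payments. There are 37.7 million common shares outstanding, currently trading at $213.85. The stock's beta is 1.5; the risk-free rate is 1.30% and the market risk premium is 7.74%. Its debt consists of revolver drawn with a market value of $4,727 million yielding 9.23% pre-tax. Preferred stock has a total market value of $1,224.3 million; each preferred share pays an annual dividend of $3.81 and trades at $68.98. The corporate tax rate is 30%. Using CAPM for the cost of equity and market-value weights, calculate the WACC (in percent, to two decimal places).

10.09%

Cost of equity via CAPM: Re = 1.3% + 1.5 × 7.74% = 12.9100%.
Cost of preferred: Rp = 3.81 / 68.98 = 5.5233%.
Market value of equity E = 213.85 × 37.7m = 8062.145m.
Total capital V = 8062.145 + 1224.3 + 4727 = 14013.445.
Equity: weight = 8062.145/14013.445 = 0.5753; cost = 12.91%.
Preferred: weight = 1224.3/14013.445 = 0.0874; cost = 5.5233%.
Revolver drawn: weight = 4727/14013.445 = 0.3373; after-tax cost = 9.23% × (1 − 30%) = 6.4610%.
WACC = 0.5753 × 12.9100% + 0.0874 × 5.5233% + 0.3373 × 6.4610% = 10.0893%.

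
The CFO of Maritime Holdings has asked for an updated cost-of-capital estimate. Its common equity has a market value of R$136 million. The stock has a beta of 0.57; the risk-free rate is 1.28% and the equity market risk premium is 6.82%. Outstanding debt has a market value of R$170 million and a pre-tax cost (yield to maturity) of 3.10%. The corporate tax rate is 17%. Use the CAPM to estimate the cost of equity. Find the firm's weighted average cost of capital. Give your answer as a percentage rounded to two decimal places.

Cost of equity via CAPM: Re = 1.28% + 0.57 × 6.82% = 5.1674%.
Total capital V = 136 + 170 = 306.
Equity: weight = 136/306 = 0.4444; cost = 5.1674%.
Debt: weight = 170/306 = 0.5556; after-tax cost = 3.1% × (1 − 17%) = 2.5730%.
WACC = 0.4444 × 5.1674% + 0.5556 × 2.5730% = 3.7261%.

3.73%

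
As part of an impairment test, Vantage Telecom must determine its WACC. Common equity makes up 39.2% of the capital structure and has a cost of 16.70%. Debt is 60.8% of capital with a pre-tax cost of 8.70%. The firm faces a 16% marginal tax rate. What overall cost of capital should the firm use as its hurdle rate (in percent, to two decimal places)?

10.99%

After-tax cost of debt = 8.7% × (1 − 16%) = 7.3080%.
WACC = 0.392 × 16.7000% + 0.608 × 7.3080% = 10.9897%.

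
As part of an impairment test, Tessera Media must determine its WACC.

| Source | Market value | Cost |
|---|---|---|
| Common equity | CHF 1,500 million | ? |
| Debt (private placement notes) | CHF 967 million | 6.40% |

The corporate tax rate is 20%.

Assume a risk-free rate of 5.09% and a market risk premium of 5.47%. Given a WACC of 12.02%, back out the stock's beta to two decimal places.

Total capital V = 1500 + 967 = 2467.
Equity weight = 1500/2467 = 0.6080.
Private placement notes weight = 967/2467 = 0.3920.
Debt contribution = 0.3920 × 6.4% × (1 − 20%) = 2.0069%.
Required equity contribution = 12.02% − 2.0069% = 10.0131%  ⇒  Re = 16.4682%.
CAPM: 16.4682% = 5.09% + β × 5.47%  ⇒  β = 2.0801.

2.08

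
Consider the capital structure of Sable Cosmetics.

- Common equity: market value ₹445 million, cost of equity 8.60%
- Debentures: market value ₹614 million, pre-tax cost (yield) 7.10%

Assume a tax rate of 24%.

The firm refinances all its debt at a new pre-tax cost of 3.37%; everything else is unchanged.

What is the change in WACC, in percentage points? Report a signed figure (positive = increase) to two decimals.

-1.64 pp

Current WACC:
Total capital V = 445 + 614 = 1059.
Equity: weight = 445/1059 = 0.4202; cost = 8.6%.
Debentures: weight = 614/1059 = 0.5798; after-tax cost = 7.1% × (1 − 24%) = 5.3960%.
WACC = 0.4202 × 8.6000% + 0.5798 × 5.3960% = 6.7423%.
After the change:
Total capital V = 445 + 614 = 1059.
Equity: weight = 445/1059 = 0.4202; cost = 8.6%.
Debentures: weight = 614/1059 = 0.5798; after-tax cost = 3.37% × (1 − 24%) = 2.5612%.
WACC = 0.4202 × 8.6000% + 0.5798 × 2.5612% = 5.0988%.
Change in WACC = 5.0988% − 6.7423% = -1.6436 pp.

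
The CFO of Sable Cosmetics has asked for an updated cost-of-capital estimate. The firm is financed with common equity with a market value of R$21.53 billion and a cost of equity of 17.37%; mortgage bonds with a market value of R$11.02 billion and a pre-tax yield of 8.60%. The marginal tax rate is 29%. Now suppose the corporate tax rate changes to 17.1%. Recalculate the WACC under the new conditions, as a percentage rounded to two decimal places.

After the change:
Total capital V = 21.53 + 11.02 = 32.55.
Equity: weight = 21.53/32.55 = 0.6614; cost = 17.37%.
Mortgage bonds: weight = 11.02/32.55 = 0.3386; after-tax cost = 8.6% × (1 − 17.1%) = 7.1294%.
WACC = 0.6614 × 17.3700% + 0.3386 × 7.1294% = 13.9030%.

13.90%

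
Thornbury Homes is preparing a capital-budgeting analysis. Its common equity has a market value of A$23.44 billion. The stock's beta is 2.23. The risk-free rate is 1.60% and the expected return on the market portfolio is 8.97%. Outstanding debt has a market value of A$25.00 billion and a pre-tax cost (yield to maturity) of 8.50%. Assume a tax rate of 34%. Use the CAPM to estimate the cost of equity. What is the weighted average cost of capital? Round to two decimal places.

Market risk premium = 8.97% − 1.6% = 7.37%.
Cost of equity via CAPM: Re = 1.6% + 2.23 × 7.37% = 18.0351%.
Total capital V = 23.44 + 25 = 48.44.
Equity: weight = 23.44/48.44 = 0.4839; cost = 18.0351%.
Debt: weight = 25/48.44 = 0.5161; after-tax cost = 8.5% × (1 − 34%) = 5.6100%.
WACC = 0.4839 × 18.0351% + 0.5161 × 5.6100% = 11.6225%.

11.62%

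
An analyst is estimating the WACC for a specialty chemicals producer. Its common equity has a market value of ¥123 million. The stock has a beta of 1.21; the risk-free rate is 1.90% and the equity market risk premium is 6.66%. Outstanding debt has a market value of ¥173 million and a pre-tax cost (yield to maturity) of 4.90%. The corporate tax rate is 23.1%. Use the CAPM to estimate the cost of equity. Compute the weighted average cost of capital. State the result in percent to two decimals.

Cost of equity via CAPM: Re = 1.9% + 1.21 × 6.66% = 9.9586%.
Total capital V = 123 + 173 = 296.
Equity: weight = 123/296 = 0.4155; cost = 9.9586%.
Debt: weight = 173/296 = 0.5845; after-tax cost = 4.9% × (1 − 23.1%) = 3.7681%.
WACC = 0.4155 × 9.9586% + 0.5845 × 3.7681% = 6.3405%.

6.34%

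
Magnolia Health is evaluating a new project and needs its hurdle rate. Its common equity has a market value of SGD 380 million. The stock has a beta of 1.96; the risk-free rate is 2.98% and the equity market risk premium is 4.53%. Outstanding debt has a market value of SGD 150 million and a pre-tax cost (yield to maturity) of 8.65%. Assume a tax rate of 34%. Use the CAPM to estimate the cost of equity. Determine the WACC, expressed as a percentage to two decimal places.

Cost of equity via CAPM: Re = 2.98% + 1.96 × 4.53% = 11.8588%.
Total capital V = 380 + 150 = 530.
Equity: weight = 380/530 = 0.7170; cost = 11.8588%.
Debt: weight = 150/530 = 0.2830; after-tax cost = 8.65% × (1 − 34%) = 5.7090%.
WACC = 0.7170 × 11.8588% + 0.2830 × 5.7090% = 10.1183%.

10.12%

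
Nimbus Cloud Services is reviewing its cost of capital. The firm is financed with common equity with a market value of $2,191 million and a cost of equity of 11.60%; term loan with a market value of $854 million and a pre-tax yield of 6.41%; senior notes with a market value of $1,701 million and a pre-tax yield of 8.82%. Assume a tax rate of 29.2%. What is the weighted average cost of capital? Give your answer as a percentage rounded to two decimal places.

Total capital V = 2191 + 854 + 1701 = 4746.
Equity: weight = 2191/4746 = 0.4617; cost = 11.6%.
Term loan: weight = 854/4746 = 0.1799; after-tax cost = 6.41% × (1 − 29.2%) = 4.5383%.
Senior notes: weight = 1701/4746 = 0.3584; after-tax cost = 8.82% × (1 − 29.2%) = 6.2446%.
WACC = 0.4617 × 11.6000% + 0.1799 × 4.5383% + 0.3584 × 6.2446% = 8.4099%.

8.41%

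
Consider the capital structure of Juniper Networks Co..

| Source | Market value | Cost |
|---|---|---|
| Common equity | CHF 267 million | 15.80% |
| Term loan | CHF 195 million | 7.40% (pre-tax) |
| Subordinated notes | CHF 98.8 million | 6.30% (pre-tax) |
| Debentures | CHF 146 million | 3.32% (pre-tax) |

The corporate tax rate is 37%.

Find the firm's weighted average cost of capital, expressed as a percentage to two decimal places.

Total capital V = 267 + 195 + 98.8 + 146 = 706.8.
Equity: weight = 267/706.8 = 0.3778; cost = 15.8%.
Term loan: weight = 195/706.8 = 0.2759; after-tax cost = 7.4% × (1 − 37%) = 4.6620%.
Subordinated notes: weight = 98.8/706.8 = 0.1398; after-tax cost = 6.3% × (1 − 37%) = 3.9690%.
Debentures: weight = 146/706.8 = 0.2066; after-tax cost = 3.32% × (1 − 37%) = 2.0916%.
WACC = 0.3778 × 15.8000% + 0.2759 × 4.6620% + 0.1398 × 3.9690% + 0.2066 × 2.0916% = 8.2417%.

8.24%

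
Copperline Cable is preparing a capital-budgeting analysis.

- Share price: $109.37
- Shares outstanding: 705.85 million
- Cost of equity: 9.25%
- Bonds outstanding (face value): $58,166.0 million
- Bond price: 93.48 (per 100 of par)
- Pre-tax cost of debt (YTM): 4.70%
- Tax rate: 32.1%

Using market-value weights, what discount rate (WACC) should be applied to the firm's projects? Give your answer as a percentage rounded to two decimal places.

6.75%

Market value of equity E = 109.37 × 705.85m = 77198.8145m. Market value of debt D = 58166m × 93.48/100 = 54373.5768m.
Total capital V = 77198.8145 + 54373.5768 = 131572.3913.
Equity: weight = 77198.8145/131572.3913 = 0.5867; cost = 9.25%.
Bonds outstanding: weight = 54373.5768/131572.3913 = 0.4133; after-tax cost = 4.7% × (1 − 32.1%) = 3.1913%.
WACC = 0.5867 × 9.2500% + 0.4133 × 3.1913% = 6.7462%.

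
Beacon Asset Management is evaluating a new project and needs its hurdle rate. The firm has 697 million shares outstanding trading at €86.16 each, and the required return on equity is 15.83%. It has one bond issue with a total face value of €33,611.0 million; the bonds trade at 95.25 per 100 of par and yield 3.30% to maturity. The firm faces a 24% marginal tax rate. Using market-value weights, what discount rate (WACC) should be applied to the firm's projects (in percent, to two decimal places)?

Market value of equity E = 86.16 × 697m = 60053.52m. Market value of debt D = 33611m × 95.25/100 = 32014.4775m.
Total capital V = 60053.52 + 32014.4775 = 92067.9975.
Equity: weight = 60053.52/92067.9975 = 0.6523; cost = 15.83%.
Bonds outstanding: weight = 32014.4775/92067.9975 = 0.3477; after-tax cost = 3.3% × (1 − 24%) = 2.5080%.
WACC = 0.6523 × 15.8300% + 0.3477 × 2.5080% = 11.1976%.

11.20%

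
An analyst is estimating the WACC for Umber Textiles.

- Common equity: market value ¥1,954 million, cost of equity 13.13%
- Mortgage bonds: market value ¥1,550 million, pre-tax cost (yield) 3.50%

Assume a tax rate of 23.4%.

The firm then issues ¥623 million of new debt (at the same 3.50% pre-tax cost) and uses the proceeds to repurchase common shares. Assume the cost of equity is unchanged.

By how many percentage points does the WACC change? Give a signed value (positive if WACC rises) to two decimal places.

Current WACC:
Total capital V = 1954 + 1550 = 3504.
Equity: weight = 1954/3504 = 0.5576; cost = 13.13%.
Mortgage bonds: weight = 1550/3504 = 0.4424; after-tax cost = 3.5% × (1 − 23.4%) = 2.6810%.
WACC = 0.5576 × 13.1300% + 0.4424 × 2.6810% = 8.5079%.
After the change:
Total capital V = 1331 + 2173 = 3504.
Equity: weight = 1331/3504 = 0.3799; cost = 13.13%.
Mortgage bonds: weight = 2173/3504 = 0.6201; after-tax cost = 3.5% × (1 − 23.4%) = 2.6810%.
WACC = 0.3799 × 13.1300% + 0.6201 × 2.6810% = 6.6501%.
Change in WACC = 6.6501% − 8.5079% = -1.8578 pp.

-1.86 pp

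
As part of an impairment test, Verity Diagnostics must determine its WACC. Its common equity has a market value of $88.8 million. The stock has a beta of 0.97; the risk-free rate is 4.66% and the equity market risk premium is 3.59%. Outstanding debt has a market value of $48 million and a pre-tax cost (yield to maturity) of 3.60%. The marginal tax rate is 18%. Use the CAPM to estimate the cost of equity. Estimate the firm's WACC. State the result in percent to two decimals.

6.32%

Cost of equity via CAPM: Re = 4.66% + 0.97 × 3.59% = 8.1423%.
Total capital V = 88.8 + 48 = 136.8.
Equity: weight = 88.8/136.8 = 0.6491; cost = 8.1423%.
Debt: weight = 48/136.8 = 0.3509; after-tax cost = 3.6% × (1 − 18%) = 2.9520%.
WACC = 0.6491 × 8.1423% + 0.3509 × 2.9520% = 6.3211%.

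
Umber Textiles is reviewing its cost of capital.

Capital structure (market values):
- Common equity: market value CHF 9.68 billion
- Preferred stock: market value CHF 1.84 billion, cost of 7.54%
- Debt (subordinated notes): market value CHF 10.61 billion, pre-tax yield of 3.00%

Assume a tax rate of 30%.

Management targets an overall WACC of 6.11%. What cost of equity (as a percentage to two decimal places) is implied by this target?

10.23%

Total capital V = 9.68 + 1.84 + 10.61 = 22.13.
Equity weight = 9.68/22.13 = 0.4374.
Preferred weight = 1.84/22.13 = 0.0831.
Subordinated notes weight = 10.61/22.13 = 0.4794.
Debt contribution = 0.4794 × 3% × (1 − 30%) = 1.0068%.
Preferred contribution = 0.0831 × 7.54% = 0.6269%.
Required equity contribution = 6.11% − 1.6337% = 4.4763%.
Re = 4.4763% / 0.4374 = 10.2334%.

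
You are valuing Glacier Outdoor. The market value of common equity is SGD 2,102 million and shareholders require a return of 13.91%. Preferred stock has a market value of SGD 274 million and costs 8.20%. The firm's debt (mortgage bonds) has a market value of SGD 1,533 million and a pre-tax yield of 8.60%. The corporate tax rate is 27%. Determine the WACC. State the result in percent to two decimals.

10.52%

Total capital V = 2102 + 274 + 1533 = 3909.
Equity: weight = 2102/3909 = 0.5377; cost = 13.91%.
Preferred: weight = 274/3909 = 0.0701; cost = 8.2%.
Mortgage bonds: weight = 1533/3909 = 0.3922; after-tax cost = 8.6% × (1 − 27%) = 6.2780%.
WACC = 0.5377 × 13.9100% + 0.0701 × 8.2000% + 0.3922 × 6.2780% = 10.5167%.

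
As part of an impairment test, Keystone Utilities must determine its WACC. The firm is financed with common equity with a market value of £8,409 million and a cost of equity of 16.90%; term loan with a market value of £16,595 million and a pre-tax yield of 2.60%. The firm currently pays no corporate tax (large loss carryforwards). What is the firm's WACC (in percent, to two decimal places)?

7.41%

Total capital V = 8409 + 16595 = 25004.
Equity: weight = 8409/25004 = 0.3363; cost = 16.9%.
Term loan: weight = 16595/25004 = 0.6637; after-tax cost = 2.6% × (1 − 0%) = 2.6000%.
WACC = 0.3363 × 16.9000% + 0.6637 × 2.6000% = 7.4092%.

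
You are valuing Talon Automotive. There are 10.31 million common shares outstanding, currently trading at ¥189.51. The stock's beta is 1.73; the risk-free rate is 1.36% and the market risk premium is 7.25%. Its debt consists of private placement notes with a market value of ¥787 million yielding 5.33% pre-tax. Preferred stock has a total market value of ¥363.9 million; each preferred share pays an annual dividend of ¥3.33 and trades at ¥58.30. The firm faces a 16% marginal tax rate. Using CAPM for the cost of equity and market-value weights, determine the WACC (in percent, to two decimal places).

10.55%

Cost of equity via CAPM: Re = 1.36% + 1.73 × 7.25% = 13.9025%.
Cost of preferred: Rp = 3.33 / 58.3 = 5.7118%.
Market value of equity E = 189.51 × 10.31m = 1953.8481m.
Total capital V = 1953.8481 + 363.9 + 787 = 3104.7481.
Equity: weight = 1953.8481/3104.7481 = 0.6293; cost = 13.9025%.
Preferred: weight = 363.9/3104.7481 = 0.1172; cost = 5.7118%.
Private placement notes: weight = 787/3104.7481 = 0.2535; after-tax cost = 5.33% × (1 − 16%) = 4.4772%.
WACC = 0.6293 × 13.9025% + 0.1172 × 5.7118% + 0.2535 × 4.4772% = 10.5533%.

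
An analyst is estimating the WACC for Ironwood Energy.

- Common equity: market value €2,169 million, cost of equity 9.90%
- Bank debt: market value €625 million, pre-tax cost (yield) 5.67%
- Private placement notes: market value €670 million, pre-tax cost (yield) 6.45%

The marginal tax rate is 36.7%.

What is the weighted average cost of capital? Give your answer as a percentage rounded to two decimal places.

Total capital V = 2169 + 625 + 670 = 3464.
Equity: weight = 2169/3464 = 0.6262; cost = 9.9%.
Bank debt: weight = 625/3464 = 0.1804; after-tax cost = 5.67% × (1 − 36.7%) = 3.5891%.
Private placement notes: weight = 670/3464 = 0.1934; after-tax cost = 6.45% × (1 − 36.7%) = 4.0829%.
WACC = 0.6262 × 9.9000% + 0.1804 × 3.5891% + 0.1934 × 4.0829% = 7.6362%.

7.64%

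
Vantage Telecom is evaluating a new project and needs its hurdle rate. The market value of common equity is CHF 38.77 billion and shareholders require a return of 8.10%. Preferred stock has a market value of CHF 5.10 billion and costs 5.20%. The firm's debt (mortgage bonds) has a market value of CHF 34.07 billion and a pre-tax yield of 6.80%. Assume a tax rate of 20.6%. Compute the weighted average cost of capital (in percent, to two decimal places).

6.73%

Total capital V = 38.77 + 5.1 + 34.07 = 77.94.
Equity: weight = 38.77/77.94 = 0.4974; cost = 8.1%.
Preferred: weight = 5.1/77.94 = 0.0654; cost = 5.2%.
Mortgage bonds: weight = 34.07/77.94 = 0.4371; after-tax cost = 6.8% × (1 − 20.6%) = 5.3992%.
WACC = 0.4974 × 8.1000% + 0.0654 × 5.2000% + 0.4371 × 5.3992% = 6.7296%.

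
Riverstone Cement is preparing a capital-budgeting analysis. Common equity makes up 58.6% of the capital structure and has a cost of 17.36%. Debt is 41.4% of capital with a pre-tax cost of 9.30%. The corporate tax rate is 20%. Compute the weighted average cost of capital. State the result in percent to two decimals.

After-tax cost of debt = 9.3% × (1 − 20%) = 7.4400%.
WACC = 0.586 × 17.3600% + 0.414 × 7.4400% = 13.2531%.

13.25%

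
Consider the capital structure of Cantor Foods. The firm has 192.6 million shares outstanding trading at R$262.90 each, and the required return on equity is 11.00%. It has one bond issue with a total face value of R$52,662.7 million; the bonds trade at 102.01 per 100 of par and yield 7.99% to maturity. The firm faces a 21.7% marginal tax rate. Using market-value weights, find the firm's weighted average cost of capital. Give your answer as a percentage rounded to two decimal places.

8.56%

Market value of equity E = 262.9 × 192.6m = 50634.54m. Market value of debt D = 52662.7m × 102.01/100 = 53721.22027m.
Total capital V = 50634.54 + 53721.22027 = 104355.76027.
Equity: weight = 50634.54/104355.76027 = 0.4852; cost = 11%.
Bonds outstanding: weight = 53721.22027/104355.76027 = 0.5148; after-tax cost = 7.99% × (1 − 21.7%) = 6.2562%.
WACC = 0.4852 × 11.0000% + 0.5148 × 6.2562% = 8.5579%.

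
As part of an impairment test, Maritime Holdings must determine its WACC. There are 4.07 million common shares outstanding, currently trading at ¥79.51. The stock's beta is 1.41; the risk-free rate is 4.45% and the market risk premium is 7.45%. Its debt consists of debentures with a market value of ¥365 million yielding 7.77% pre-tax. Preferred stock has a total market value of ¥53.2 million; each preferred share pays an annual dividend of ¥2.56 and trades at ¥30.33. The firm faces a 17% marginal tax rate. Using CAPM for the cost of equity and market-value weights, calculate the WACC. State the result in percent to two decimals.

10.30%

Cost of equity via CAPM: Re = 4.45% + 1.41 × 7.45% = 14.9545%.
Cost of preferred: Rp = 2.56 / 30.33 = 8.4405%.
Market value of equity E = 79.51 × 4.07m = 323.6057m.
Total capital V = 323.6057 + 53.2 + 365 = 741.8057.
Equity: weight = 323.6057/741.8057 = 0.4362; cost = 14.9545%.
Preferred: weight = 53.2/741.8057 = 0.0717; cost = 8.4405%.
Debentures: weight = 365/741.8057 = 0.4920; after-tax cost = 7.77% × (1 − 17%) = 6.4491%.
WACC = 0.4362 × 14.9545% + 0.0717 × 8.4405% + 0.4920 × 6.4491% = 10.3023%.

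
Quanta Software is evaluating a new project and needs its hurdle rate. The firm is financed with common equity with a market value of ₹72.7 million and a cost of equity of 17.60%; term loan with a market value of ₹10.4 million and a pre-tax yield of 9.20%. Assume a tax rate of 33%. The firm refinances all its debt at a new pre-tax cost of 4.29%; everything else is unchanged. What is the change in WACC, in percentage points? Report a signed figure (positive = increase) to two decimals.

Current WACC:
Total capital V = 72.7 + 10.4 = 83.1.
Equity: weight = 72.7/83.1 = 0.8748; cost = 17.6%.
Term loan: weight = 10.4/83.1 = 0.1252; after-tax cost = 9.2% × (1 − 33%) = 6.1640%.
WACC = 0.8748 × 17.6000% + 0.1252 × 6.1640% = 16.1688%.
After the change:
Total capital V = 72.7 + 10.4 = 83.1.
Equity: weight = 72.7/83.1 = 0.8748; cost = 17.6%.
Term loan: weight = 10.4/83.1 = 0.1252; after-tax cost = 4.29% × (1 − 33%) = 2.8743%.
WACC = 0.8748 × 17.6000% + 0.1252 × 2.8743% = 15.7571%.
Change in WACC = 15.7571% − 16.1688% = -0.4117 pp.

-0.41 pp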